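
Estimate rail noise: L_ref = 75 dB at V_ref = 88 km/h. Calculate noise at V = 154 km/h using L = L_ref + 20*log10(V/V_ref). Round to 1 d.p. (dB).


V/V_ref = 154 / 88 = 1.75
log10(1.75) = 0.243038
20 * 0.243038 = 4.8608
L = 75 + 4.8608 = 79.9 dB

79.9


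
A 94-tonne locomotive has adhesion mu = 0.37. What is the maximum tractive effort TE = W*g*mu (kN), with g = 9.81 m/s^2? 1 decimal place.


TE_max = W * g * mu
TE_max = 94 * 9.81 * 0.37
TE_max = 922.14 * 0.37
TE_max = 341.2 kN

341.2


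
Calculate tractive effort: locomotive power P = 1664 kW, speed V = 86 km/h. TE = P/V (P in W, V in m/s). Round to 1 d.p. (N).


Convert: P = 1664 kW = 1664000 W
V = 86 / 3.6 = 23.8889 m/s
TE = 1664000 / 23.8889
TE = 69655.8 N

69655.8


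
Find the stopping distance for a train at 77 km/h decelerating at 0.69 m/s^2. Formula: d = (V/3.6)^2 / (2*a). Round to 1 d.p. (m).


Convert speed: V = 77 / 3.6 = 21.3889 m/s
V^2 = 457.4846
d = 457.4846 / (2 * 0.69)
d = 457.4846 / 1.38
d = 331.5 m

331.5


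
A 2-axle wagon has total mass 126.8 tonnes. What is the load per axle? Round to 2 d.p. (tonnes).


Load per axle = total weight / number of axles
Load = 126.8 / 2
Load = 63.40 tonnes

63.40


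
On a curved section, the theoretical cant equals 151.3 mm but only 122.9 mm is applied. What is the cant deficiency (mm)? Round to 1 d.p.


Cant deficiency = equilibrium cant - actual cant
CD = 151.3 - 122.9
CD = 28.4 mm

28.4


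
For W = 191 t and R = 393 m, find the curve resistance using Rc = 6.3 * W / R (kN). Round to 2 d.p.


Rc = 6.3 * W / R
Rc = 6.3 * 191 / 393
Rc = 1203.3 / 393
Rc = 3.06 kN

3.06


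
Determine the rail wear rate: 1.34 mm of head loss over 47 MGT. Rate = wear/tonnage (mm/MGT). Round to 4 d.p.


Wear rate = total wear / cumulative tonnage
Rate = 1.34 / 47
Rate = 0.0285 mm/MGT

0.0285


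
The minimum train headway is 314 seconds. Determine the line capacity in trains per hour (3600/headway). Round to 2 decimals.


Capacity = 3600 / headway
Capacity = 3600 / 314
Capacity = 11.46 trains/hour

11.46


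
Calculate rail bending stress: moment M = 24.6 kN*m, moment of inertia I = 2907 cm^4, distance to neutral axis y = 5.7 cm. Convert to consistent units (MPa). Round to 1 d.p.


Convert units:
M = 24.6 kN*m = 24600000 N*mm
y = 5.7 cm = 57 mm
I = 2907 cm^4 = 29070000 mm^4
sigma = 24600000 * 57 / 29070000
sigma = 48.2 MPa

48.2


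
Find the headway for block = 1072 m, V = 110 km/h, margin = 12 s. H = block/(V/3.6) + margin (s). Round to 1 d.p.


V = 110 / 3.6 = 30.5556 m/s
Block traversal time = 1072 / 30.5556 = 35.0836 s
Headway = 35.0836 + 12
Headway = 47.1 s

47.1


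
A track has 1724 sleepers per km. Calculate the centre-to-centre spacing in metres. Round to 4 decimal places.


Spacing = 1000 m / number of sleepers
Spacing = 1000 / 1724
Spacing = 0.5800 m

0.5800


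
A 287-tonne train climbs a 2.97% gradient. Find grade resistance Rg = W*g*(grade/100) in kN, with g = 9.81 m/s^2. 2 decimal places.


Rg = W * 9.81 * grade / 100
Rg = 287 * 9.81 * 2.97 / 100
Rg = 2815.47 * 0.0297
Rg = 83.62 kN

83.62


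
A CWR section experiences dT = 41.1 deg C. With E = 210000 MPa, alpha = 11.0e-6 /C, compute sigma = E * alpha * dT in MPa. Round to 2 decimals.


sigma = E * alpha * dT
sigma = 210000 * 11.0e-6 * 41.1
sigma = 2.31 * 41.1
sigma = 94.94 MPa

94.94


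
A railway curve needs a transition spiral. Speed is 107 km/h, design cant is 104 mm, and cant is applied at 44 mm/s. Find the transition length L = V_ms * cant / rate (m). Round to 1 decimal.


Convert speed: V = 107 / 3.6 = 29.7222 m/s
L = 29.7222 * 104 / 44
L = 3091.1111 / 44
L = 70.3 m

70.3


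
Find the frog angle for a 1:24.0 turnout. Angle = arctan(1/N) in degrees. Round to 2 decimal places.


1/N = 1/24.0 = 0.041667
angle = arctan(0.041667) = 0.041643 rad
angle = 0.041643 * 180/pi = 2.39 degrees

2.39


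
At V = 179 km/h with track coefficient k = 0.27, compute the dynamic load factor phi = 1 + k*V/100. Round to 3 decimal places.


phi = 1 + k * V / 100
phi = 1 + 0.27 * 179 / 100
phi = 1 + 0.4833
phi = 1.483

1.483


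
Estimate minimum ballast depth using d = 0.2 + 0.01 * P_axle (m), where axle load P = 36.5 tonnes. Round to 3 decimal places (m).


d = 0.2 + 0.01 * 36.5
d = 0.2 + 0.365
d = 0.565 m

0.565


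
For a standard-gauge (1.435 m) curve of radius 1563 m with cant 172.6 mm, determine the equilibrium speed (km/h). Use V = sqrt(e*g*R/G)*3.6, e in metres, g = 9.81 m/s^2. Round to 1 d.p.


Convert cant: e = 172.6 mm = 0.1726 m
V_ms = sqrt(0.1726 * 9.81 * 1563 / 1.435)
V_ms = sqrt(1844.237615) = 42.9446 m/s
V = 42.9446 * 3.6 = 154.6 km/h

154.6


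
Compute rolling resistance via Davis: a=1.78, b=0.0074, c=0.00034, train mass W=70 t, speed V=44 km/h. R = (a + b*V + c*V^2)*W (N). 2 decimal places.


b*V = 0.0074 * 44 = 0.3256
c*V^2 = 0.00034 * 1936 = 0.65824
R_per_t = 1.78 + 0.3256 + 0.65824 = 2.76384 N/t
R_total = 2.76384 * 70 = 193.47 N

193.47


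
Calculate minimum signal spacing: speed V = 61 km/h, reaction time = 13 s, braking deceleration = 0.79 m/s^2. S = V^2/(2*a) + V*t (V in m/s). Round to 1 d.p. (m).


V = 61 / 3.6 = 16.9444 m/s
Braking distance = 16.9444^2 / (2*0.79) = 181.7178 m
Sighting distance = 16.9444 * 13 = 220.2778 m
S = 181.7178 + 220.2778 = 402.0 m

402.0


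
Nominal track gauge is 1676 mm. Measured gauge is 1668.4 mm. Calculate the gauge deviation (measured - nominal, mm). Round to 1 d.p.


Deviation = measured - nominal
Deviation = 1668.4 - 1676
Deviation = -7.6 mm

-7.6


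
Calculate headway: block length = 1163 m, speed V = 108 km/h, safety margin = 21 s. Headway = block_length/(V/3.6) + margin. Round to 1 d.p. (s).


V = 108 / 3.6 = 30.0 m/s
Block traversal time = 1163 / 30.0 = 38.7667 s
Headway = 38.7667 + 21
Headway = 59.8 s

59.8


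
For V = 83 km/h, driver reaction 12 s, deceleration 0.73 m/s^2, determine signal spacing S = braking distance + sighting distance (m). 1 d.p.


V = 83 / 3.6 = 23.0556 m/s
Braking distance = 23.0556^2 / (2*0.73) = 364.0813 m
Sighting distance = 23.0556 * 12 = 276.6667 m
S = 364.0813 + 276.6667 = 640.7 m

640.7


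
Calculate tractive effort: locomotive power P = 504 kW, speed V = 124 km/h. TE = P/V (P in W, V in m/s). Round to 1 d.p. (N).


Convert: P = 504 kW = 504000 W
V = 124 / 3.6 = 34.4444 m/s
TE = 504000 / 34.4444
TE = 14632.3 N

14632.3


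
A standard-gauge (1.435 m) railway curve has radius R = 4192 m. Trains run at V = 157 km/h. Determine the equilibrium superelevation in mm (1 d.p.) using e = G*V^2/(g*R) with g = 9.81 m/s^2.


Convert speed: V = 157 / 3.6 = 43.6111 m/s
Apply formula: e = 1.435 * 43.6111^2 / (9.81 * 4192)
e = 1.435 * 1901.929 / 41123.52
e = 0.066368 m = 66.4 mm

66.4


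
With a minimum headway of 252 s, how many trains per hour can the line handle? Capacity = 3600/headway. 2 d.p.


Capacity = 3600 / headway
Capacity = 3600 / 252
Capacity = 14.29 trains/hour

14.29


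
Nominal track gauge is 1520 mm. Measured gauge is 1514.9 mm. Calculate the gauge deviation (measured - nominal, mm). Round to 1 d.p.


Deviation = measured - nominal
Deviation = 1514.9 - 1520
Deviation = -5.1 mm

-5.1


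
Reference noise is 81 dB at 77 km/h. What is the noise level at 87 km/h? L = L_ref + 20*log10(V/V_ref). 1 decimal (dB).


V/V_ref = 87 / 77 = 1.12987
log10(1.12987) = 0.053029
20 * 0.053029 = 1.0606
L = 81 + 1.0606 = 82.1 dB

82.1


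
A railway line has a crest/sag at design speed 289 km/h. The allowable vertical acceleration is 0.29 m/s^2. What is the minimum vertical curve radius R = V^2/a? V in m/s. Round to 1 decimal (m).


Convert speed: V = 289 / 3.6 = 80.2778 m/s
V^2 = 6444.5216 m^2/s^2
R_v = 6444.5216 / 0.29
R_v = 22222.5 m

22222.5


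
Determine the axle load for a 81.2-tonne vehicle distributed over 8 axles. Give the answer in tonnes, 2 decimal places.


Load per axle = total weight / number of axles
Load = 81.2 / 8
Load = 10.15 tonnes

10.15


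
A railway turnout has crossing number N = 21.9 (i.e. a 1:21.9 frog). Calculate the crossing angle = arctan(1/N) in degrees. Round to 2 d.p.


1/N = 1/21.9 = 0.045662
angle = arctan(0.045662) = 0.04563 rad
angle = 0.04563 * 180/pi = 2.61 degrees

2.61


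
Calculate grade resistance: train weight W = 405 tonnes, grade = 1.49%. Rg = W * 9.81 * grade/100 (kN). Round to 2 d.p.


Rg = W * 9.81 * grade / 100
Rg = 405 * 9.81 * 1.49 / 100
Rg = 3973.05 * 0.0149
Rg = 59.20 kN

59.20


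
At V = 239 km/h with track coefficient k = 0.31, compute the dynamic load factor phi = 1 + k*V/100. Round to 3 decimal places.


phi = 1 + k * V / 100
phi = 1 + 0.31 * 239 / 100
phi = 1 + 0.7409
phi = 1.741

1.741


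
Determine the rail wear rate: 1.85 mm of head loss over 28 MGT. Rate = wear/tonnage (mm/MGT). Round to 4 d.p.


Wear rate = total wear / cumulative tonnage
Rate = 1.85 / 28
Rate = 0.0661 mm/MGT

0.0661


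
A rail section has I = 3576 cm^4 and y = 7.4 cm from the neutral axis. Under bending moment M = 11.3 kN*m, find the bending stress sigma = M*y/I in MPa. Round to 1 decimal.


Convert units:
M = 11.3 kN*m = 11300000 N*mm
y = 7.4 cm = 74 mm
I = 3576 cm^4 = 35760000 mm^4
sigma = 11300000 * 74 / 35760000
sigma = 23.4 MPa

23.4


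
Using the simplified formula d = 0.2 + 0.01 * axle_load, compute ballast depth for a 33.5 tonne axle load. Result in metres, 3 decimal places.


d = 0.2 + 0.01 * 33.5
d = 0.2 + 0.335
d = 0.535 m

0.535


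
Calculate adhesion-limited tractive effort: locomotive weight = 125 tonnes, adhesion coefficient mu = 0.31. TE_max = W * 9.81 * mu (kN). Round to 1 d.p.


TE_max = W * g * mu
TE_max = 125 * 9.81 * 0.31
TE_max = 1226.25 * 0.31
TE_max = 380.1 kN

380.1


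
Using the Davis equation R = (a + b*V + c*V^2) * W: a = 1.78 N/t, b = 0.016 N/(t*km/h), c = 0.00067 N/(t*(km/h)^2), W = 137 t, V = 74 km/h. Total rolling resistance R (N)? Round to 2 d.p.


b*V = 0.016 * 74 = 1.184
c*V^2 = 0.00067 * 5476 = 3.66892
R_per_t = 1.78 + 1.184 + 3.66892 = 6.63292 N/t
R_total = 6.63292 * 137 = 908.71 N

908.71


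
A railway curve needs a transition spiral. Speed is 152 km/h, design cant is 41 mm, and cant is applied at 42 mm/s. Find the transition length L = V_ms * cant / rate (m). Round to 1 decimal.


Convert speed: V = 152 / 3.6 = 42.2222 m/s
L = 42.2222 * 41 / 42
L = 1731.1111 / 42
L = 41.2 m

41.2


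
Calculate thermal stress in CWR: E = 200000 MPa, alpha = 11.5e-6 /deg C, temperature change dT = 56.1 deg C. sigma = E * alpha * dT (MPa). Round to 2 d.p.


sigma = E * alpha * dT
sigma = 200000 * 11.5e-6 * 56.1
sigma = 2.3 * 56.1
sigma = 129.03 MPa

129.03


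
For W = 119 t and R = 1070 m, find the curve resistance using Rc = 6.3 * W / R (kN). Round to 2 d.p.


Rc = 6.3 * W / R
Rc = 6.3 * 119 / 1070
Rc = 749.7 / 1070
Rc = 0.70 kN

0.70


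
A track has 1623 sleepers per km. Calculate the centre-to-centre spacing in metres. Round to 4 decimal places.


Spacing = 1000 m / number of sleepers
Spacing = 1000 / 1623
Spacing = 0.6161 m

0.6161


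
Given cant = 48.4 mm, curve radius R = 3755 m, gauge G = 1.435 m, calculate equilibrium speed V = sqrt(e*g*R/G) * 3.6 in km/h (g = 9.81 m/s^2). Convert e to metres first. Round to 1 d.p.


Convert cant: e = 48.4 mm = 0.0484 m
V_ms = sqrt(0.0484 * 9.81 * 3755 / 1.435)
V_ms = sqrt(1242.431373) = 35.2481 m/s
V = 35.2481 * 3.6 = 126.9 km/h

126.9


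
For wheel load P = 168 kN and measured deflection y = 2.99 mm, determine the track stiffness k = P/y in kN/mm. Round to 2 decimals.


Track stiffness k = P / y
k = 168 / 2.99
k = 56.19 kN/mm

56.19


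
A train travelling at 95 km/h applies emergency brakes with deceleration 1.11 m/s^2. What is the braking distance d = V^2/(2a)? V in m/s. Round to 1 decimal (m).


Convert speed: V = 95 / 3.6 = 26.3889 m/s
V^2 = 696.3735
d = 696.3735 / (2 * 1.11)
d = 696.3735 / 2.22
d = 313.7 m

313.7


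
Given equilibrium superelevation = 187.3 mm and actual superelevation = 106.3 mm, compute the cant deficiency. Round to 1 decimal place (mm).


Cant deficiency = equilibrium cant - actual cant
CD = 187.3 - 106.3
CD = 81.0 mm

81.0


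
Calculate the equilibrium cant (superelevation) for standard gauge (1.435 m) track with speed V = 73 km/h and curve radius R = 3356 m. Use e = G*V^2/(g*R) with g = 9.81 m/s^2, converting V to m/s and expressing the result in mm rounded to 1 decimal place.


Convert speed: V = 73 / 3.6 = 20.2778 m/s
Apply formula: e = 1.435 * 20.2778^2 / (9.81 * 3356)
e = 1.435 * 411.1883 / 32922.36
e = 0.017923 m = 17.9 mm

17.9


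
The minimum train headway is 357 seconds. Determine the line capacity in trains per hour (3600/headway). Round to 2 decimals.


Capacity = 3600 / headway
Capacity = 3600 / 357
Capacity = 10.08 trains/hour

10.08


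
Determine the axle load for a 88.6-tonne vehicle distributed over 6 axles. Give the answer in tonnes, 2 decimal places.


Load per axle = total weight / number of axles
Load = 88.6 / 6
Load = 14.77 tonnes

14.77


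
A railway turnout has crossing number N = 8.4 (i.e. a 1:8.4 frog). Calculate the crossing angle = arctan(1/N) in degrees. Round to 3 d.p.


1/N = 1/8.4 = 0.119048
angle = arctan(0.119048) = 0.11849 rad
angle = 0.11849 * 180/pi = 6.789 degrees

6.789


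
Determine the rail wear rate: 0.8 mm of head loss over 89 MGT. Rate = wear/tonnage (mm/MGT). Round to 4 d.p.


Wear rate = total wear / cumulative tonnage
Rate = 0.8 / 89
Rate = 0.0090 mm/MGT

0.0090


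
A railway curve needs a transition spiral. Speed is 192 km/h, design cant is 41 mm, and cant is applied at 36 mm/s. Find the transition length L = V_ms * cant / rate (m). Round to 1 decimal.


Convert speed: V = 192 / 3.6 = 53.3333 m/s
L = 53.3333 * 41 / 36
L = 2186.6667 / 36
L = 60.7 m

60.7


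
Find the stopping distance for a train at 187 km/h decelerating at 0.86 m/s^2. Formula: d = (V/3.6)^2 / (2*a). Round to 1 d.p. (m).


Convert speed: V = 187 / 3.6 = 51.9444 m/s
V^2 = 2698.2253
d = 2698.2253 / (2 * 0.86)
d = 2698.2253 / 1.72
d = 1568.7 m

1568.7


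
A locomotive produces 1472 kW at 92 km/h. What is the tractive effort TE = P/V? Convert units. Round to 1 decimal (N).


Convert: P = 1472 kW = 1472000 W
V = 92 / 3.6 = 25.5556 m/s
TE = 1472000 / 25.5556
TE = 57600.0 N

57600.0


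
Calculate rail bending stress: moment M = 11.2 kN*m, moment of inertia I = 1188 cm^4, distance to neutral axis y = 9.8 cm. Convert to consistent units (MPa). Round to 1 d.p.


Convert units:
M = 11.2 kN*m = 11200000 N*mm
y = 9.8 cm = 98 mm
I = 1188 cm^4 = 11880000 mm^4
sigma = 11200000 * 98 / 11880000
sigma = 92.4 MPa

92.4


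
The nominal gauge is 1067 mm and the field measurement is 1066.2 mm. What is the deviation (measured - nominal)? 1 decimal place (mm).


Deviation = measured - nominal
Deviation = 1066.2 - 1067
Deviation = -0.8 mm

-0.8


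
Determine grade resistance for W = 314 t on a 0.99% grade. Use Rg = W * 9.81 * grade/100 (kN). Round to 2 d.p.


Rg = W * 9.81 * grade / 100
Rg = 314 * 9.81 * 0.99 / 100
Rg = 3080.34 * 0.0099
Rg = 30.50 kN

30.50


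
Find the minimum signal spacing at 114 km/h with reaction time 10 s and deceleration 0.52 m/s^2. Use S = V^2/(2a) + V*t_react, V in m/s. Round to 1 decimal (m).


V = 114 / 3.6 = 31.6667 m/s
Braking distance = 31.6667^2 / (2*0.52) = 964.2094 m
Sighting distance = 31.6667 * 10 = 316.6667 m
S = 964.2094 + 316.6667 = 1280.9 m

1280.9


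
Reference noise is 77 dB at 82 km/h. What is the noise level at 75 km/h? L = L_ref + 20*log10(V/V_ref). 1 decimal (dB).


V/V_ref = 75 / 82 = 0.914634
log10(0.914634) = -0.038753
20 * -0.038753 = -0.7751
L = 77 + -0.7751 = 76.2 dB

76.2


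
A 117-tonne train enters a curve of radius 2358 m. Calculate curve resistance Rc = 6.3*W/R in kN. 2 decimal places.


Rc = 6.3 * W / R
Rc = 6.3 * 117 / 2358
Rc = 737.1 / 2358
Rc = 0.31 kN

0.31


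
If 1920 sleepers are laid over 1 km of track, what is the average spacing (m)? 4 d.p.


Spacing = 1000 m / number of sleepers
Spacing = 1000 / 1920
Spacing = 0.5208 m

0.5208


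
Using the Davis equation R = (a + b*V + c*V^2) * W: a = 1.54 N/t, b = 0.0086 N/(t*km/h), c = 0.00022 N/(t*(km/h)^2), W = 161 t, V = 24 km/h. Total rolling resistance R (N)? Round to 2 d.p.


b*V = 0.0086 * 24 = 0.2064
c*V^2 = 0.00022 * 576 = 0.12672
R_per_t = 1.54 + 0.2064 + 0.12672 = 1.87312 N/t
R_total = 1.87312 * 161 = 301.57 N

301.57


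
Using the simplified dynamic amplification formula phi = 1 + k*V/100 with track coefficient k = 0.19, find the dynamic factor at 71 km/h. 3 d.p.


phi = 1 + k * V / 100
phi = 1 + 0.19 * 71 / 100
phi = 1 + 0.1349
phi = 1.135

1.135


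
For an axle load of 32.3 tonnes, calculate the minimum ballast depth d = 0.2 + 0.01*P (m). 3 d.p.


d = 0.2 + 0.01 * 32.3
d = 0.2 + 0.323
d = 0.523 m

0.523


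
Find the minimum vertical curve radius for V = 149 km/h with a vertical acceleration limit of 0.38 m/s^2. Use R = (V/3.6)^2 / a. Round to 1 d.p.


Convert speed: V = 149 / 3.6 = 41.3889 m/s
V^2 = 1713.0401 m^2/s^2
R_v = 1713.0401 / 0.38
R_v = 4508.0 m

4508.0


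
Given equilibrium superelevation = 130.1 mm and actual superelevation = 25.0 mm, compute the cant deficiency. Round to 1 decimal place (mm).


Cant deficiency = equilibrium cant - actual cant
CD = 130.1 - 25.0
CD = 105.1 mm

105.1


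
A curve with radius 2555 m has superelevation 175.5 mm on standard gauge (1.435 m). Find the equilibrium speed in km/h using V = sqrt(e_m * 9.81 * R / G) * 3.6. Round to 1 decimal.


Convert cant: e = 175.5 mm = 0.1755 m
V_ms = sqrt(0.1755 * 9.81 * 2555 / 1.435)
V_ms = sqrt(3065.385732) = 55.3659 m/s
V = 55.3659 * 3.6 = 199.3 km/h

199.3


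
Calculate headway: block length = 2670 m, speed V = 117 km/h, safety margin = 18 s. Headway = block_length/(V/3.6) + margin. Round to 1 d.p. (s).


V = 117 / 3.6 = 32.5 m/s
Block traversal time = 2670 / 32.5 = 82.1538 s
Headway = 82.1538 + 18
Headway = 100.2 s

100.2


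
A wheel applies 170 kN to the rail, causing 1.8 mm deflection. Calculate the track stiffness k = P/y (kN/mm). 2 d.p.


Track stiffness k = P / y
k = 170 / 1.8
k = 94.44 kN/mm

94.44


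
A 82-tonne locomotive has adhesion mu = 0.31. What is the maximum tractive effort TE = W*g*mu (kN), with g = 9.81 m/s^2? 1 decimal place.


TE_max = W * g * mu
TE_max = 82 * 9.81 * 0.31
TE_max = 804.42 * 0.31
TE_max = 249.4 kN

249.4


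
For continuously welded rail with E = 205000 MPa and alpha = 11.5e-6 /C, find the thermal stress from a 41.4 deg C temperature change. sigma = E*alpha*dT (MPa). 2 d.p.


sigma = E * alpha * dT
sigma = 205000 * 11.5e-6 * 41.4
sigma = 2.3575 * 41.4
sigma = 97.60 MPa

97.60


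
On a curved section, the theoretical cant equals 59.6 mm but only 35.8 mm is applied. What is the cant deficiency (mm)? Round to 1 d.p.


Cant deficiency = equilibrium cant - actual cant
CD = 59.6 - 35.8
CD = 23.8 mm

23.8


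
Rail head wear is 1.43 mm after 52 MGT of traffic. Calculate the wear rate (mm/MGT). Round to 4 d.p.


Wear rate = total wear / cumulative tonnage
Rate = 1.43 / 52
Rate = 0.0275 mm/MGT

0.0275


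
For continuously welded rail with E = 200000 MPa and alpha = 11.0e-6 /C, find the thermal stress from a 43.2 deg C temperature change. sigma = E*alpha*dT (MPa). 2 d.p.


sigma = E * alpha * dT
sigma = 200000 * 11.0e-6 * 43.2
sigma = 2.2 * 43.2
sigma = 95.04 MPa

95.04


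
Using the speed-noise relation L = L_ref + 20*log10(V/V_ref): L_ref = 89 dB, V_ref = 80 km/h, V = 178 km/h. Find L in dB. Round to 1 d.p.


V/V_ref = 178 / 80 = 2.225
log10(2.225) = 0.34733
20 * 0.34733 = 6.9466
L = 89 + 6.9466 = 95.9 dB

95.9


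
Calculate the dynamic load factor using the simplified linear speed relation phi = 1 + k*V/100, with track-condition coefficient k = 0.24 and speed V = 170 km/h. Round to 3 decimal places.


phi = 1 + k * V / 100
phi = 1 + 0.24 * 170 / 100
phi = 1 + 0.408
phi = 1.408

1.408


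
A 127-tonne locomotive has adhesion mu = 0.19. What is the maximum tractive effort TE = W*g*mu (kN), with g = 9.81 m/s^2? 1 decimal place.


TE_max = W * g * mu
TE_max = 127 * 9.81 * 0.19
TE_max = 1245.87 * 0.19
TE_max = 236.7 kN

236.7


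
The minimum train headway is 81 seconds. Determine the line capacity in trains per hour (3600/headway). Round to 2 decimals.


Capacity = 3600 / headway
Capacity = 3600 / 81
Capacity = 44.44 trains/hour

44.44


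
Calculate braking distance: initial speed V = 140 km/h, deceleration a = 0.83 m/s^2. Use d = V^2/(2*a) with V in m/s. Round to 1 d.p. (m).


Convert speed: V = 140 / 3.6 = 38.8889 m/s
V^2 = 1512.3457
d = 1512.3457 / (2 * 0.83)
d = 1512.3457 / 1.66
d = 911.1 m

911.1


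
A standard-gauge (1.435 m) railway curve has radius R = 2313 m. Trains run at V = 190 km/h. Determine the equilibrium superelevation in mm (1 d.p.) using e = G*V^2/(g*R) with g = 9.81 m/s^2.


Convert speed: V = 190 / 3.6 = 52.7778 m/s
Apply formula: e = 1.435 * 52.7778^2 / (9.81 * 2313)
e = 1.435 * 2785.4938 / 22690.53
e = 0.176161 m = 176.2 mm

176.2


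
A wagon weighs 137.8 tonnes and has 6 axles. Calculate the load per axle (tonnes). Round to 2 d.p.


Load per axle = total weight / number of axles
Load = 137.8 / 6
Load = 22.97 tonnes

22.97


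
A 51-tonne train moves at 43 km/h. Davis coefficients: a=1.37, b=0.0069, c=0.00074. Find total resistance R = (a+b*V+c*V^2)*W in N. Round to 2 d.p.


b*V = 0.0069 * 43 = 0.2967
c*V^2 = 0.00074 * 1849 = 1.36826
R_per_t = 1.37 + 0.2967 + 1.36826 = 3.03496 N/t
R_total = 3.03496 * 51 = 154.78 N

154.78


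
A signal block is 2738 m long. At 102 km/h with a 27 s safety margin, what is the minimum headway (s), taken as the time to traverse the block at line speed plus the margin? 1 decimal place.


V = 102 / 3.6 = 28.3333 m/s
Block traversal time = 2738 / 28.3333 = 96.6353 s
Headway = 96.6353 + 27
Headway = 123.6 s

123.6


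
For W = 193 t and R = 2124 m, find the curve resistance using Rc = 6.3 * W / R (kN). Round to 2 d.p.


Rc = 6.3 * W / R
Rc = 6.3 * 193 / 2124
Rc = 1215.9 / 2124
Rc = 0.57 kN

0.57


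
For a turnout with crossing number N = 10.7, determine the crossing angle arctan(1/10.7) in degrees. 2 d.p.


1/N = 1/10.7 = 0.093458
angle = arctan(0.093458) = 0.093187 rad
angle = 0.093187 * 180/pi = 5.34 degrees

5.34


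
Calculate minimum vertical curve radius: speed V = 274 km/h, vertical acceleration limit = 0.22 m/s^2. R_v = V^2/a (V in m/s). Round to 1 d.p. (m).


Convert speed: V = 274 / 3.6 = 76.1111 m/s
V^2 = 5792.9012 m^2/s^2
R_v = 5792.9012 / 0.22
R_v = 26331.4 m

26331.4


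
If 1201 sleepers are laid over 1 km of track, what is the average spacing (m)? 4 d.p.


Spacing = 1000 m / number of sleepers
Spacing = 1000 / 1201
Spacing = 0.8326 m

0.8326


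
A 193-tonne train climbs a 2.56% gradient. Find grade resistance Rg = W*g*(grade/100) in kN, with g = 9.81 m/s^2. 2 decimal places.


Rg = W * 9.81 * grade / 100
Rg = 193 * 9.81 * 2.56 / 100
Rg = 1893.33 * 0.0256
Rg = 48.47 kN

48.47


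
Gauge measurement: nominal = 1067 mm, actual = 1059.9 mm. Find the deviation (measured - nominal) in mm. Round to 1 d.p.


Deviation = measured - nominal
Deviation = 1059.9 - 1067
Deviation = -7.1 mm

-7.1


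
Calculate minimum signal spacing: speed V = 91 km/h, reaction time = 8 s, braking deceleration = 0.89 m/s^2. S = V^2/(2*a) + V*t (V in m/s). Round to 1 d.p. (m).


V = 91 / 3.6 = 25.2778 m/s
Braking distance = 25.2778^2 / (2*0.89) = 358.9697 m
Sighting distance = 25.2778 * 8 = 202.2222 m
S = 358.9697 + 202.2222 = 561.2 m

561.2


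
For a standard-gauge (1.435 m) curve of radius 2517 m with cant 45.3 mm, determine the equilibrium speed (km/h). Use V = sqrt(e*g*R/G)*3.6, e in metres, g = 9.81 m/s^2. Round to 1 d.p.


Convert cant: e = 45.3 mm = 0.0453 m
V_ms = sqrt(0.0453 * 9.81 * 2517 / 1.435)
V_ms = sqrt(779.468419) = 27.919 m/s
V = 27.919 * 3.6 = 100.5 km/h

100.5


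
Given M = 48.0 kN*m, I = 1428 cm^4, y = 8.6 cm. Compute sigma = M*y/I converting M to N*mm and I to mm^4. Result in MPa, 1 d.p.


Convert units:
M = 48.0 kN*m = 48000000 N*mm
y = 8.6 cm = 86 mm
I = 1428 cm^4 = 14280000 mm^4
sigma = 48000000 * 86 / 14280000
sigma = 289.1 MPa

289.1


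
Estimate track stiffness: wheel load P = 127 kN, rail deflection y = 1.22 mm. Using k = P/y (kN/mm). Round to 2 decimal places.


Track stiffness k = P / y
k = 127 / 1.22
k = 104.10 kN/mm

104.10


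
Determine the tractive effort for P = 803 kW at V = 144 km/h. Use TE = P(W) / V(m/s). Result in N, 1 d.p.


Convert: P = 803 kW = 803000 W
V = 144 / 3.6 = 40.0 m/s
TE = 803000 / 40.0
TE = 20075.0 N

20075.0


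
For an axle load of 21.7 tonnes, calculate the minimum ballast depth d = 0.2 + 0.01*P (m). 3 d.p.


d = 0.2 + 0.01 * 21.7
d = 0.2 + 0.217
d = 0.417 m

0.417


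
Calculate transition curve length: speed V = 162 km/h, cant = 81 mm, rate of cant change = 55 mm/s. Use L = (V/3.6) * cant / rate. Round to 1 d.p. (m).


Convert speed: V = 162 / 3.6 = 45.0 m/s
L = 45.0 * 81 / 55
L = 3645.0 / 55
L = 66.3 m

66.3


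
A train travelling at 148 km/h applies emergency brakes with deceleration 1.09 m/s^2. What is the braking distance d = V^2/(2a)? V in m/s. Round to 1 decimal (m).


Convert speed: V = 148 / 3.6 = 41.1111 m/s
V^2 = 1690.1235
d = 1690.1235 / (2 * 1.09)
d = 1690.1235 / 2.18
d = 775.3 m

775.3


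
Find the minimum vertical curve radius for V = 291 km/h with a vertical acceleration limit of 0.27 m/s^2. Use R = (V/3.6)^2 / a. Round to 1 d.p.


Convert speed: V = 291 / 3.6 = 80.8333 m/s
V^2 = 6534.0278 m^2/s^2
R_v = 6534.0278 / 0.27
R_v = 24200.1 m

24200.1


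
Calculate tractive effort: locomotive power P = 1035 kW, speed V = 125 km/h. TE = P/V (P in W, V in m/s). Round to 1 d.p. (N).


Convert: P = 1035 kW = 1035000 W
V = 125 / 3.6 = 34.7222 m/s
TE = 1035000 / 34.7222
TE = 29808.0 N

29808.0


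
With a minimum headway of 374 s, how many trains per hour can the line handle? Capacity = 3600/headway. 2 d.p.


Capacity = 3600 / headway
Capacity = 3600 / 374
Capacity = 9.63 trains/hour

9.63


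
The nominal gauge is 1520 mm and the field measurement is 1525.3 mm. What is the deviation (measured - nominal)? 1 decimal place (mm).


Deviation = measured - nominal
Deviation = 1525.3 - 1520
Deviation = 5.3 mm

5.3


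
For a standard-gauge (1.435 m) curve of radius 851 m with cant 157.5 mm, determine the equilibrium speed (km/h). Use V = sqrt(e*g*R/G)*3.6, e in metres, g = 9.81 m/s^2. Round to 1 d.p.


Convert cant: e = 157.5 mm = 0.1575 m
V_ms = sqrt(0.1575 * 9.81 * 851 / 1.435)
V_ms = sqrt(916.277927) = 30.2701 m/s
V = 30.2701 * 3.6 = 109.0 km/h

109.0


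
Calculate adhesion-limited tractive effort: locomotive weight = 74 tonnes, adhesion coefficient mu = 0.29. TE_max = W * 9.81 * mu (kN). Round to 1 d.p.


TE_max = W * g * mu
TE_max = 74 * 9.81 * 0.29
TE_max = 725.94 * 0.29
TE_max = 210.5 kN

210.5


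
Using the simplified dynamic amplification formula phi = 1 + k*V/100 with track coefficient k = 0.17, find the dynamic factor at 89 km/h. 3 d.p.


phi = 1 + k * V / 100
phi = 1 + 0.17 * 89 / 100
phi = 1 + 0.1513
phi = 1.151

1.151


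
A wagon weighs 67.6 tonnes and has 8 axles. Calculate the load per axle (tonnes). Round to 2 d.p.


Load per axle = total weight / number of axles
Load = 67.6 / 8
Load = 8.45 tonnes

8.45


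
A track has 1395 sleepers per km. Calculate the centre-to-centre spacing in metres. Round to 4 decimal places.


Spacing = 1000 m / number of sleepers
Spacing = 1000 / 1395
Spacing = 0.7168 m

0.7168


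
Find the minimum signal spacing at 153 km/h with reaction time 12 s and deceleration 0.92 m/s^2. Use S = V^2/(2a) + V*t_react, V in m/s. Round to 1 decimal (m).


V = 153 / 3.6 = 42.5 m/s
Braking distance = 42.5^2 / (2*0.92) = 981.6576 m
Sighting distance = 42.5 * 12 = 510.0 m
S = 981.6576 + 510.0 = 1491.7 m

1491.7


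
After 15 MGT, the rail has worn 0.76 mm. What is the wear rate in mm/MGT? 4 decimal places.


Wear rate = total wear / cumulative tonnage
Rate = 0.76 / 15
Rate = 0.0507 mm/MGT

0.0507


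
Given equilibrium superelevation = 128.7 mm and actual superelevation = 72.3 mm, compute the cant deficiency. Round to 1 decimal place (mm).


Cant deficiency = equilibrium cant - actual cant
CD = 128.7 - 72.3
CD = 56.4 mm

56.4


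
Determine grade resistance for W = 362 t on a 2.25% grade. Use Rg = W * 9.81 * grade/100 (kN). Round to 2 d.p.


Rg = W * 9.81 * grade / 100
Rg = 362 * 9.81 * 2.25 / 100
Rg = 3551.22 * 0.0225
Rg = 79.90 kN

79.90


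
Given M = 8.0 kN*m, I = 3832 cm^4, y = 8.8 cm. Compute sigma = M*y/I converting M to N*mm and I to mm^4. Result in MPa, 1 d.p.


Convert units:
M = 8.0 kN*m = 8000000 N*mm
y = 8.8 cm = 88 mm
I = 3832 cm^4 = 38320000 mm^4
sigma = 8000000 * 88 / 38320000
sigma = 18.4 MPa

18.4


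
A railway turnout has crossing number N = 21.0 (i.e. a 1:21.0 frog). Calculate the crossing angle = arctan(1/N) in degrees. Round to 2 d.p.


1/N = 1/21.0 = 0.047619
angle = arctan(0.047619) = 0.047583 rad
angle = 0.047583 * 180/pi = 2.73 degrees

2.73


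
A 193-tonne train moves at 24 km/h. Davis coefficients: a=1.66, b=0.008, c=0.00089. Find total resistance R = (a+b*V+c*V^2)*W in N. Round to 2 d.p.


b*V = 0.008 * 24 = 0.192
c*V^2 = 0.00089 * 576 = 0.51264
R_per_t = 1.66 + 0.192 + 0.51264 = 2.36464 N/t
R_total = 2.36464 * 193 = 456.38 N

456.38


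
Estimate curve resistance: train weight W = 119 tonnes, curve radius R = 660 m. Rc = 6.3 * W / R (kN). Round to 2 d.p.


Rc = 6.3 * W / R
Rc = 6.3 * 119 / 660
Rc = 749.7 / 660
Rc = 1.14 kN

1.14


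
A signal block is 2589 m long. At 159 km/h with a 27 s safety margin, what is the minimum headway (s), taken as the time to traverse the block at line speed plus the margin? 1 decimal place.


V = 159 / 3.6 = 44.1667 m/s
Block traversal time = 2589 / 44.1667 = 58.6189 s
Headway = 58.6189 + 27
Headway = 85.6 s

85.6


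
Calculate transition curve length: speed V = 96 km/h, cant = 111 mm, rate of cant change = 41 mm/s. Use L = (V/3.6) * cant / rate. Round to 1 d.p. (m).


Convert speed: V = 96 / 3.6 = 26.6667 m/s
L = 26.6667 * 111 / 41
L = 2960.0 / 41
L = 72.2 m

72.2


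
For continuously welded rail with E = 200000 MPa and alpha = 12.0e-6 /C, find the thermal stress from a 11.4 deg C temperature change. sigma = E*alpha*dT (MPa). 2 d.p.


sigma = E * alpha * dT
sigma = 200000 * 12.0e-6 * 11.4
sigma = 2.4 * 11.4
sigma = 27.36 MPa

27.36


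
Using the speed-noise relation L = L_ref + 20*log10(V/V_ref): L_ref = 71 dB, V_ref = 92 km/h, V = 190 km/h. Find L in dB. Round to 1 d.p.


V/V_ref = 190 / 92 = 2.065217
log10(2.065217) = 0.314966
20 * 0.314966 = 6.2993
L = 71 + 6.2993 = 77.3 dB

77.3


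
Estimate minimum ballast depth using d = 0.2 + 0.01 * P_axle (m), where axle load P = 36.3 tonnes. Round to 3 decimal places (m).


d = 0.2 + 0.01 * 36.3
d = 0.2 + 0.363
d = 0.563 m

0.563


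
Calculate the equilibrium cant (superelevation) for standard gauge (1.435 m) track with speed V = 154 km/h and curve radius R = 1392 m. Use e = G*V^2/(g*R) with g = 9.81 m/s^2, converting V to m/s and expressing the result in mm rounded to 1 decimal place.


Convert speed: V = 154 / 3.6 = 42.7778 m/s
Apply formula: e = 1.435 * 42.7778^2 / (9.81 * 1392)
e = 1.435 * 1829.9383 / 13655.52
e = 0.1923 m = 192.3 mm

192.3


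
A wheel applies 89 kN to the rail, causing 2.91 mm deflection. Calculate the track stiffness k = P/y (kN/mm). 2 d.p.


Track stiffness k = P / y
k = 89 / 2.91
k = 30.58 kN/mm

30.58


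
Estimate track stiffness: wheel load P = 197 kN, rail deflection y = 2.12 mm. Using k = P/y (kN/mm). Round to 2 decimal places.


Track stiffness k = P / y
k = 197 / 2.12
k = 92.92 kN/mm

92.92


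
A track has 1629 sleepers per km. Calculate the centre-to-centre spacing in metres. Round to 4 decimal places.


Spacing = 1000 m / number of sleepers
Spacing = 1000 / 1629
Spacing = 0.6139 m

0.6139


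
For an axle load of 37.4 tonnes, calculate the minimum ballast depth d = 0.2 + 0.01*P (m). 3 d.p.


d = 0.2 + 0.01 * 37.4
d = 0.2 + 0.374
d = 0.574 m

0.574


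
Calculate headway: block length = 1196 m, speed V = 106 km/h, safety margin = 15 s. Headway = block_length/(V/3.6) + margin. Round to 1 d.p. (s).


V = 106 / 3.6 = 29.4444 m/s
Block traversal time = 1196 / 29.4444 = 40.6189 s
Headway = 40.6189 + 15
Headway = 55.6 s

55.6


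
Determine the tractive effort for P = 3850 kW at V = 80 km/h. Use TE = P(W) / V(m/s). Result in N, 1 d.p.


Convert: P = 3850 kW = 3850000 W
V = 80 / 3.6 = 22.2222 m/s
TE = 3850000 / 22.2222
TE = 173250.0 N

173250.0


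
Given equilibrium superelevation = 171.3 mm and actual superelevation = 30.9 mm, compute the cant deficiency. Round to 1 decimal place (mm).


Cant deficiency = equilibrium cant - actual cant
CD = 171.3 - 30.9
CD = 140.4 mm

140.4


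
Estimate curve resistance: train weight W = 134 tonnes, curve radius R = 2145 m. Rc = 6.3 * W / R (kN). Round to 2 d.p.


Rc = 6.3 * W / R
Rc = 6.3 * 134 / 2145
Rc = 844.2 / 2145
Rc = 0.39 kN

0.39


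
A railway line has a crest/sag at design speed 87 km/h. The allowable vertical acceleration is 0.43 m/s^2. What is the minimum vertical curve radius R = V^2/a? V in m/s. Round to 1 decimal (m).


Convert speed: V = 87 / 3.6 = 24.1667 m/s
V^2 = 584.0278 m^2/s^2
R_v = 584.0278 / 0.43
R_v = 1358.2 m

1358.2


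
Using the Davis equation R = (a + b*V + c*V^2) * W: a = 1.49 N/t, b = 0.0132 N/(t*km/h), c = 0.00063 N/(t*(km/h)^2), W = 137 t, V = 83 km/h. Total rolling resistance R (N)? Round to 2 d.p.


b*V = 0.0132 * 83 = 1.0956
c*V^2 = 0.00063 * 6889 = 4.34007
R_per_t = 1.49 + 1.0956 + 4.34007 = 6.92567 N/t
R_total = 6.92567 * 137 = 948.82 N

948.82


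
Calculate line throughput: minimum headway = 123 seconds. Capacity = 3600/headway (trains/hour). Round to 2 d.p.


Capacity = 3600 / headway
Capacity = 3600 / 123
Capacity = 29.27 trains/hour

29.27


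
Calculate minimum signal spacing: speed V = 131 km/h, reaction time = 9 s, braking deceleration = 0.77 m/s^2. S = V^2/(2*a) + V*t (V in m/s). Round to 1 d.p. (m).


V = 131 / 3.6 = 36.3889 m/s
Braking distance = 36.3889^2 / (2*0.77) = 859.8385 m
Sighting distance = 36.3889 * 9 = 327.5 m
S = 859.8385 + 327.5 = 1187.3 m

1187.3


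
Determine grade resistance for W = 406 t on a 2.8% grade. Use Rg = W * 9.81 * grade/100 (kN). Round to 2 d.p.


Rg = W * 9.81 * grade / 100
Rg = 406 * 9.81 * 2.8 / 100
Rg = 3982.86 * 0.028
Rg = 111.52 kN

111.52


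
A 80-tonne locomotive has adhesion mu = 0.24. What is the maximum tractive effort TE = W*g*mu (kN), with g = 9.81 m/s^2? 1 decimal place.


TE_max = W * g * mu
TE_max = 80 * 9.81 * 0.24
TE_max = 784.8 * 0.24
TE_max = 188.4 kN

188.4


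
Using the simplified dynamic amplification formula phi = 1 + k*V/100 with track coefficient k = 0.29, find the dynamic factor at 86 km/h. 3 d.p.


phi = 1 + k * V / 100
phi = 1 + 0.29 * 86 / 100
phi = 1 + 0.2494
phi = 1.249

1.249


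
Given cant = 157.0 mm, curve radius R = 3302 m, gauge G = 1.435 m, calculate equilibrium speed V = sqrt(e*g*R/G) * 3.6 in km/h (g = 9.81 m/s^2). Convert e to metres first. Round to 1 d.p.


Convert cant: e = 157.0 mm = 0.1570 m
V_ms = sqrt(0.1570 * 9.81 * 3302 / 1.435)
V_ms = sqrt(3544.000934) = 59.5315 m/s
V = 59.5315 * 3.6 = 214.3 km/h

214.3


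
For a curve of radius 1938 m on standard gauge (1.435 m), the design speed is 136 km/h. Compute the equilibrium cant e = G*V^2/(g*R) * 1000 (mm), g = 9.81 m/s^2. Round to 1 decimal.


Convert speed: V = 136 / 3.6 = 37.7778 m/s
Apply formula: e = 1.435 * 37.7778^2 / (9.81 * 1938)
e = 1.435 * 1427.1605 / 19011.78
e = 0.107721 m = 107.7 mm

107.7


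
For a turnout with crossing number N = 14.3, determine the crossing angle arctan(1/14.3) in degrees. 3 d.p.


1/N = 1/14.3 = 0.06993
angle = arctan(0.06993) = 0.069816 rad
angle = 0.069816 * 180/pi = 4.000 degrees

4.000


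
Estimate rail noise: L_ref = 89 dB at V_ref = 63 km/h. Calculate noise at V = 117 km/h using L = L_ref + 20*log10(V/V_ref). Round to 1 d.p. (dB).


V/V_ref = 117 / 63 = 1.857143
log10(1.857143) = 0.268845
20 * 0.268845 = 5.3769
L = 89 + 5.3769 = 94.4 dB

94.4


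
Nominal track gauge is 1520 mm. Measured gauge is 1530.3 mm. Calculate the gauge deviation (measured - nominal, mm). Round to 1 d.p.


Deviation = measured - nominal
Deviation = 1530.3 - 1520
Deviation = 10.3 mm

10.3


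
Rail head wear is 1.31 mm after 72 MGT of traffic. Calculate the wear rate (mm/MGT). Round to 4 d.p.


Wear rate = total wear / cumulative tonnage
Rate = 1.31 / 72
Rate = 0.0182 mm/MGT

0.0182


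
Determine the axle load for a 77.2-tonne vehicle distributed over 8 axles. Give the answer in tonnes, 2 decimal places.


Load per axle = total weight / number of axles
Load = 77.2 / 8
Load = 9.65 tonnes

9.65


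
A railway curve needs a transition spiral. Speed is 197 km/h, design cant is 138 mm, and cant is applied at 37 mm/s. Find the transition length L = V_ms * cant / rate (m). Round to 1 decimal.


Convert speed: V = 197 / 3.6 = 54.7222 m/s
L = 54.7222 * 138 / 37
L = 7551.6667 / 37
L = 204.1 m

204.1


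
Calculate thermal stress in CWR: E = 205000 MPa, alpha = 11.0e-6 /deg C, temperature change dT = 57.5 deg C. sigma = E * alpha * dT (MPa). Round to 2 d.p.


sigma = E * alpha * dT
sigma = 205000 * 11.0e-6 * 57.5
sigma = 2.255 * 57.5
sigma = 129.66 MPa

129.66


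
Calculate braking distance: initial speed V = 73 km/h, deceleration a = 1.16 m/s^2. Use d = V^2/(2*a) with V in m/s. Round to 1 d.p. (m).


Convert speed: V = 73 / 3.6 = 20.2778 m/s
V^2 = 411.1883
d = 411.1883 / (2 * 1.16)
d = 411.1883 / 2.32
d = 177.2 m

177.2


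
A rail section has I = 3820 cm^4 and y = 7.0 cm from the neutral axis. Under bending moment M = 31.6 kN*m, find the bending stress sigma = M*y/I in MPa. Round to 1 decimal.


Convert units:
M = 31.6 kN*m = 31600000 N*mm
y = 7.0 cm = 70 mm
I = 3820 cm^4 = 38200000 mm^4
sigma = 31600000 * 70 / 38200000
sigma = 57.9 MPa

57.9


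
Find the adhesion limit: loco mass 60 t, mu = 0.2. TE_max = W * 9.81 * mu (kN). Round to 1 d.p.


TE_max = W * g * mu
TE_max = 60 * 9.81 * 0.2
TE_max = 588.6 * 0.2
TE_max = 117.7 kN

117.7


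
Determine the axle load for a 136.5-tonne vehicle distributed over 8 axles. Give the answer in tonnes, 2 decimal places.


Load per axle = total weight / number of axles
Load = 136.5 / 8
Load = 17.06 tonnes

17.06


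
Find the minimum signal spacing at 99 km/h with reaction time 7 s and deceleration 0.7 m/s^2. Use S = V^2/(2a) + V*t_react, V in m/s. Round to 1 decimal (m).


V = 99 / 3.6 = 27.5 m/s
Braking distance = 27.5^2 / (2*0.7) = 540.1786 m
Sighting distance = 27.5 * 7 = 192.5 m
S = 540.1786 + 192.5 = 732.7 m

732.7


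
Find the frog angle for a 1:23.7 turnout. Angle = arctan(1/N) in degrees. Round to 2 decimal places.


1/N = 1/23.7 = 0.042194
angle = arctan(0.042194) = 0.042169 rad
angle = 0.042169 * 180/pi = 2.42 degrees

2.42


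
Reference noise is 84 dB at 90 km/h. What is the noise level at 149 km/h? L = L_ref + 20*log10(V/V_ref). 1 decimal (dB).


V/V_ref = 149 / 90 = 1.655556
log10(1.655556) = 0.218944
20 * 0.218944 = 4.3789
L = 84 + 4.3789 = 88.4 dB

88.4


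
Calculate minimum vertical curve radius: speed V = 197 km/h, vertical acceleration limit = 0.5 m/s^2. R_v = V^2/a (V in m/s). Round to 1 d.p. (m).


Convert speed: V = 197 / 3.6 = 54.7222 m/s
V^2 = 2994.5216 m^2/s^2
R_v = 2994.5216 / 0.5
R_v = 5989.0 m

5989.0


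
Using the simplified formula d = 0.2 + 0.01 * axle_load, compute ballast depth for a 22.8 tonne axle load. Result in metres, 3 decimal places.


d = 0.2 + 0.01 * 22.8
d = 0.2 + 0.228
d = 0.428 m

0.428
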